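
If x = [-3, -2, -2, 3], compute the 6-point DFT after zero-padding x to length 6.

Original 4-point DFT: [-4, -1+5i, -6, -1-5i]
Zero-padded 6-point DFT provides frequency interpolation.

DFT_6([x, 0, ...]) = [-4, -6.0000+3.4641i, 2, -6, 2, -6.0000-3.4641i]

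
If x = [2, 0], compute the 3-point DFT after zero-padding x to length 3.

Original 2-point DFT: [2, 2]
Zero-padded 3-point DFT provides frequency interpolation.

DFT_3([x, 0, ...]) = [2, 2, 2]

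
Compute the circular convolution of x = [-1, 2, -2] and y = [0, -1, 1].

(x ⊛ y)[n] = Σ(m=0 to 2) x[m] · y[(n-m) mod 3]

Computing each output sample:
(x ⊛ y)[0] = 4
(x ⊛ y)[1] = -1
(x ⊛ y)[2] = -3

x ⊛ y = [4, -1, -3]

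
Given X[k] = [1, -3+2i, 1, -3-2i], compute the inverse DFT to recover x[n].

x[n] = (1/4) Σ(k=0 to 3) X[k] · e^(2πikn/4)

Computing each x[n]:
x[0] = -1
x[1] = -1
x[2] = 2
x[3] = 1

x = [-1, -1, 2, 1]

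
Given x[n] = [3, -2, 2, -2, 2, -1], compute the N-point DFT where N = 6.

X[k] = Σ(n=0 to 5) x[n] · ω_6^(nk)
where ω_6 = e^(-2πi/6)

Computing each X[k]:
X[0] = 2
X[1] = 1.5000+0.8660i
X[2] = 0.5000+0.8660i
X[3] = 12
X[4] = 0.5000-0.8660i
X[5] = 1.5000-0.8660i

X = [2, 1.5000+0.8660i, 0.5000+0.8660i, 12, 0.5000-0.8660i, 1.5000-0.8660i]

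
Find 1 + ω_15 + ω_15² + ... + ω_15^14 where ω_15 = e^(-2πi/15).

Sum of all nth roots of unity equals 0 for n > 1 (geometric series with r ≠ 1).

0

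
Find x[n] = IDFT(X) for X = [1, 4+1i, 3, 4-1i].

x[n] = (1/4) Σ(k=0 to 3) X[k] · e^(2πikn/4)

Computing each x[n]:
x[0] = 3
x[1] = -1
x[2] = -1
x[3] = 0

x = [3, -1, -1, 0]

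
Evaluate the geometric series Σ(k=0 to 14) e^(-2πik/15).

Sum of all nth roots of unity equals 0 for n > 1 (geometric series with r ≠ 1).

0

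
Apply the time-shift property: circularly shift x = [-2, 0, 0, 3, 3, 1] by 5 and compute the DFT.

Time shift by 5: X_shifted[k] = ω_6^(5k) · X[k]
Shifted x = [0, 0, 3, 3, 1, -2]

DFT(x[n-5]) = [5, -6.0000-3.4641i, 2, 3, 2, -6.0000+3.4641i]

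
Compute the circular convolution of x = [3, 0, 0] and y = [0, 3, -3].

(x ⊛ y)[n] = Σ(m=0 to 2) x[m] · y[(n-m) mod 3]

Computing each output sample:
(x ⊛ y)[0] = 0
(x ⊛ y)[1] = 9
(x ⊛ y)[2] = -9

x ⊛ y = [0, 9, -9]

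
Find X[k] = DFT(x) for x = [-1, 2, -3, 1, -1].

X[k] = Σ(n=0 to 4) x[n] · ω_5^(nk)
where ω_5 = e^(-2πi/5)

Computing each X[k]:
X[0] = -2
X[1] = 0.9271-0.5020i
X[2] = -2.4271-5.5676i
X[3] = -2.4271+5.5676i
X[4] = 0.9271+0.5020i

X = [-2, 0.9271-0.5020i, -2.4271-5.5676i, -2.4271+5.5676i, 0.9271+0.5020i]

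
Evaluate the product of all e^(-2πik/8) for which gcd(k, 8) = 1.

The primitive 8th roots of unity are ω_8^k for k coprime to 8: k ∈ {1, 3, 5, 7}
Their product equals the constant term of the cyclotomic polynomial Φ_8(x) up to sign.
For n ≥ 3, the product of all primitive nth roots of unity is 1. (For n=1 it is 1; for n=2 it is -1.)

1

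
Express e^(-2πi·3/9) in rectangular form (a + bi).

ω_9^3 = e^(-2πi·3/9)
= cos(-2π·3/9) + i·sin(-2π·3/9)
= cos(-6π/9) + i·sin(-6π/9)

ω_9^3 = cos(-6π/9) + i·sin(-6π/9) = -0.5000-0.8660i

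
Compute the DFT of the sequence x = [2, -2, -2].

X[k] = Σ(n=0 to 2) x[n] · ω_3^(nk)
where ω_3 = e^(-2πi/3)

Computing each X[k]:
X[0] = -2
X[1] = 4
X[2] = 4

X = [-2, 4, 4]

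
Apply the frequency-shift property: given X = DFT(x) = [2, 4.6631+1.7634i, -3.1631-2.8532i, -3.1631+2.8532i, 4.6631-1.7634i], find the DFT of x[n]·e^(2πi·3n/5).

Modulation property: DFT(ω_5^(-3n)·x[n]) = X[(k-3) mod 5], so circularly shift X by 3 positions.

X[k-3] = [-3.1631-2.8532i, -3.1631+2.8532i, 4.6631-1.7634i, 2, 4.6631+1.7634i]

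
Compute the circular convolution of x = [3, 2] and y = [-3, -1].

(x ⊛ y)[n] = Σ(m=0 to 1) x[m] · y[(n-m) mod 2]

Computing each output sample:
(x ⊛ y)[0] = -11
(x ⊛ y)[1] = -9

x ⊛ y = [-11, -9]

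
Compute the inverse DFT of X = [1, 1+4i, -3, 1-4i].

x[n] = (1/4) Σ(k=0 to 3) X[k] · e^(2πikn/4)

Computing each x[n]:
x[0] = 0
x[1] = -1
x[2] = -1
x[3] = 3

x = [0, -1, -1, 3]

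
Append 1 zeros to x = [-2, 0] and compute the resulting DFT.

Original 2-point DFT: [-2, -2]
Zero-padded 3-point DFT provides frequency interpolation.

DFT_3([x, 0, ...]) = [-2, -2, -2]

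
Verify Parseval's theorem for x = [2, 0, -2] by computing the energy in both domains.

Time domain:
Σ|x[n]|² = |2|² + |0|² + |-2|² = 8.0000

Frequency domain:
(1/3)Σ|X[k]|² = (1/3)(|0|² + |3.0000-1.7321i|² + |3.0000+1.7321i|²) = (1/3)·24.0000 = 8.0000

Both sides agree, confirming Parseval's theorem.

Σ|x[n]|² = (1/N)Σ|X[k]|² = 8.0000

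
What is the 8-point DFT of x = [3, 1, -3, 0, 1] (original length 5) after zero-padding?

Original 5-point DFT: [2, 6.0451+1.7634i, 0.4549-2.8532i, 0.4549+2.8532i, 6.0451-1.7634i]
Zero-padded 8-point DFT provides frequency interpolation.

DFT_8([x, 0, ...]) = [2, 2.7071+2.2929i, 7-1i, 1.2929-3.7071i, 0, 1.2929+3.7071i, 7+1i, 2.7071-2.2929i]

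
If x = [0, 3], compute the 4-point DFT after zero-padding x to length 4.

Original 2-point DFT: [3, -3]
Zero-padded 4-point DFT provides frequency interpolation.

DFT_4([x, 0, ...]) = [3, -3i, -3, 3i]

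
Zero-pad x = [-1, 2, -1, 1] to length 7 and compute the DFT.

Original 4-point DFT: [1, -1i, -5, 1i]
Zero-padded 7-point DFT provides frequency interpolation.

DFT_7([x, 0, ...]) = [1, -0.4315-1.0226i, 0.0794-1.6019i, -3.6479-2.6245i, -3.6479+2.6245i, 0.0794+1.6019i, -0.4315+1.0226i]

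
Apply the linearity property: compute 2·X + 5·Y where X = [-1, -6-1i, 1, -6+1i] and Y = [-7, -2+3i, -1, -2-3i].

By linearity: DFT(2x + 5y) = 2·DFT(x) + 5·DFT(y)
= 2·[-1, -6-1i, 1, -6+1i] + 5·[-7, -2+3i, -1, -2-3i]

Computing element-wise:
Z[0] = 2·(-1) + 5·(-7) = -37
Z[1] = 2·(-6-1i) + 5·(-2+3i) = -22+13i
Z[2] = 2·(1) + 5·(-1) = -3
Z[3] = 2·(-6+1i) + 5·(-2-3i) = -22-13i

DFT(2x + 5y) = 2·X + 5·Y = [-37, -22+13i, -3, -22-13i]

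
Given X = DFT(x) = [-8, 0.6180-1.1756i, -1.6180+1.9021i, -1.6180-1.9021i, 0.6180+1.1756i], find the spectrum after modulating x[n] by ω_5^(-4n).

Modulation property: DFT(ω_5^(-4n)·x[n]) = X[(k-4) mod 5], so circularly shift X by 4 positions.

X[k-4] = [0.6180-1.1756i, -1.6180+1.9021i, -1.6180-1.9021i, 0.6180+1.1756i, -8]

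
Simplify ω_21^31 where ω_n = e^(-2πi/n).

Since ω_21^21 = 1, powers reduce modulo 21.
31 mod 21 = 10
So ω_21^31 = ω_21^10 = e^(-2πi·10/21)

ω_21^31 = ω_21^10 = -0.9888-0.1490i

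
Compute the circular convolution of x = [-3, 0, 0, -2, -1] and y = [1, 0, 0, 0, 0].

(x ⊛ y)[n] = Σ(m=0 to 4) x[m] · y[(n-m) mod 5]

Computing each output sample:
(x ⊛ y)[0] = -3
(x ⊛ y)[1] = 0
(x ⊛ y)[2] = 0
(x ⊛ y)[3] = -2
(x ⊛ y)[4] = -1

x ⊛ y = [-3, 0, 0, -2, -1]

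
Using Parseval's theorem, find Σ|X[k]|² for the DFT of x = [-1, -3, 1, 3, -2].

Parseval: Σ|x[n]|² = (1/N)Σ|X[k]|², so Σ|X[k]|² = N·Σ|x[n]|² = 5·24.0000

Σ|X[k]|² = N·Σ|x[n]|² = 5·24.0000 = 120.0000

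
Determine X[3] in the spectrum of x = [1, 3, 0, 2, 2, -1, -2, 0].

X[3] = Σ(n=0 to 7) x[n] · ω_8^(3n) where ω_8 = e^(-2πi/8)
= (1)·ω_8^0 + (3)·ω_8^3 + (0)·ω_8^6 + (2)·ω_8^9 + (2)·ω_8^12 + (-1)·ω_8^15 + (-2)·ω_8^18 + (0)·ω_8^21

X[3] = -2.4142-2.2426i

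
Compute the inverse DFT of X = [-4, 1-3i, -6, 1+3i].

x[n] = (1/4) Σ(k=0 to 3) X[k] · e^(2πikn/4)

Computing each x[n]:
x[0] = -2
x[1] = 2
x[2] = -3
x[3] = -1

x = [-2, 2, -3, -1]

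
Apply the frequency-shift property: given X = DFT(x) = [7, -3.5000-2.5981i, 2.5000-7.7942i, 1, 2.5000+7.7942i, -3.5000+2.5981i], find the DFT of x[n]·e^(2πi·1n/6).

Modulation property: DFT(ω_6^(-1n)·x[n]) = X[(k-1) mod 6], so circularly shift X by 1 positions.

X[k-1] = [-3.5000+2.5981i, 7, -3.5000-2.5981i, 2.5000-7.7942i, 1, 2.5000+7.7942i]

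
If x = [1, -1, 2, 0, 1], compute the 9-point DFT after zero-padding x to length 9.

Original 5-point DFT: [3, -0.6180+0.7265i, 1.6180+3.0777i, 1.6180-3.0777i, -0.6180-0.7265i]
Zero-padded 9-point DFT provides frequency interpolation.

DFT_9([x, 0, ...]) = [3, -0.3584-1.6688i, -0.2870+0.9436i, 1.7321i, 3.6454+2.6124i, 3.6454-2.6124i, -1.7321i, -0.2870-0.9436i, -0.3584+1.6688i]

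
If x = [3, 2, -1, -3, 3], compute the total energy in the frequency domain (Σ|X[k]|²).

Parseval: Σ|x[n]|² = (1/N)Σ|X[k]|², so Σ|X[k]|² = N·Σ|x[n]|² = 5·32.0000

Σ|X[k]|² = N·Σ|x[n]|² = 5·32.0000 = 160.0000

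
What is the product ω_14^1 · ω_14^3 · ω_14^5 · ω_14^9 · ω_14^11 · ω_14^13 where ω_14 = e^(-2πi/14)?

The primitive 14th roots of unity are ω_14^k for k coprime to 14: k ∈ {1, 3, 5, 9, 11, 13}
Their product equals the constant term of the cyclotomic polynomial Φ_14(x) up to sign.
For n ≥ 3, the product of all primitive nth roots of unity is 1. (For n=1 it is 1; for n=2 it is -1.)

1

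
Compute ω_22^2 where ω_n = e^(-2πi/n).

ω_22^2 = e^(-2πi·2/22)
= cos(-2π·2/22) + i·sin(-2π·2/22)
= cos(-4π/22) + i·sin(-4π/22)

ω_22^2 = cos(-4π/22) + i·sin(-4π/22) = 0.8413-0.5406i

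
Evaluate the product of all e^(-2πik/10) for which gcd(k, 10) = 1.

The primitive 10th roots of unity are ω_10^k for k coprime to 10: k ∈ {1, 3, 7, 9}
Their product equals the constant term of the cyclotomic polynomial Φ_10(x) up to sign.
For n ≥ 3, the product of all primitive nth roots of unity is 1. (For n=1 it is 1; for n=2 it is -1.)

1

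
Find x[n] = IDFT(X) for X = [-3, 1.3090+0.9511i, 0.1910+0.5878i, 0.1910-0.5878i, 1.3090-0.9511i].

x[n] = (1/5) Σ(k=0 to 4) X[k] · e^(2πikn/5)

Computing each x[n]:
x[0] = 0
x[1] = -1
x[2] = -1
x[3] = -1
x[4] = 0

x = [0, -1, -1, -1, 0]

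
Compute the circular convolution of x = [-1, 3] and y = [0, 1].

(x ⊛ y)[n] = Σ(m=0 to 1) x[m] · y[(n-m) mod 2]

Computing each output sample:
(x ⊛ y)[0] = 3
(x ⊛ y)[1] = -1

x ⊛ y = [3, -1]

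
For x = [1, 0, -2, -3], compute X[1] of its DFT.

X[1] = Σ(n=0 to 3) x[n] · ω_4^(1n) where ω_4 = e^(-2πi/4)
= (1)·ω_4^0 + (0)·ω_4^1 + (-2)·ω_4^2 + (-3)·ω_4^3

X[1] = 3-3i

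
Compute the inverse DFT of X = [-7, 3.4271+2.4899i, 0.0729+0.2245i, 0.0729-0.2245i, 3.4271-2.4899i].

x[n] = (1/5) Σ(k=0 to 4) X[k] · e^(2πikn/5)

Computing each x[n]:
x[0] = 0
x[1] = -2
x[2] = -3
x[3] = -2
x[4] = 0

x = [0, -2, -3, -2, 0]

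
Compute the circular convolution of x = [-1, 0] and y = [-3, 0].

(x ⊛ y)[n] = Σ(m=0 to 1) x[m] · y[(n-m) mod 2]

Computing each output sample:
(x ⊛ y)[0] = 3
(x ⊛ y)[1] = 0

x ⊛ y = [3, 0]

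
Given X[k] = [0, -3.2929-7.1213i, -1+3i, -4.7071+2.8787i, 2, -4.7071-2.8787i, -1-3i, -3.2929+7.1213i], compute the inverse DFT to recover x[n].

x[n] = (1/8) Σ(k=0 to 7) X[k] · e^(2πikn/8)

Computing each x[n]:
x[0] = -2
x[1] = 0
x[2] = 3
x[3] = 1
x[4] = 2
x[5] = -2
x[6] = -2
x[7] = 0

x = [-2, 0, 3, 1, 2, -2, -2, 0]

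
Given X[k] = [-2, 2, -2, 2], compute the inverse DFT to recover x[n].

x[n] = (1/4) Σ(k=0 to 3) X[k] · e^(2πikn/4)

Computing each x[n]:
x[0] = 0
x[1] = 0
x[2] = -2
x[3] = 0

x = [0, 0, -2, 0]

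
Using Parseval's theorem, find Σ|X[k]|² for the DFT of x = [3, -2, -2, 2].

Parseval: Σ|x[n]|² = (1/N)Σ|X[k]|², so Σ|X[k]|² = N·Σ|x[n]|² = 4·21.0000

Σ|X[k]|² = N·Σ|x[n]|² = 4·21.0000 = 84.0000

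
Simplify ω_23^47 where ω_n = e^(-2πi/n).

Since ω_23^23 = 1, powers reduce modulo 23.
47 mod 23 = 1
So ω_23^47 = ω_23^1 = e^(-2πi·1/23)

ω_23^47 = ω_23^1 = 0.9629-0.2698i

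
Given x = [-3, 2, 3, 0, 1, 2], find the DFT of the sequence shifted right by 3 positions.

Time shift by 3: X_shifted[k] = ω_6^(3k) · X[k]
Shifted x = [0, 1, 2, -3, 2, 3]

DFT(x[n-3]) = [5, 3.0000+1.7321i, -7.0000+1.7321i, 3, -7.0000-1.7321i, 3.0000-1.7321i]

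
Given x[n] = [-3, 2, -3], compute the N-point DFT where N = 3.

X[k] = Σ(n=0 to 2) x[n] · ω_3^(nk)
where ω_3 = e^(-2πi/3)

Computing each X[k]:
X[0] = -4
X[1] = -2.5000-4.3301i
X[2] = -2.5000+4.3301i

X = [-4, -2.5000-4.3301i, -2.5000+4.3301i]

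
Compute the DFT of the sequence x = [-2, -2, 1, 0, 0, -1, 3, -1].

X[k] = Σ(n=0 to 7) x[n] · ω_8^(nk)
where ω_8 = e^(-2πi/8)

Computing each X[k]:
X[0] = -2
X[1] = -3.4142+2.0000i
X[2] = -6+2i
X[3] = -0.5858-2.0000i
X[4] = 6
X[5] = -0.5858+2.0000i
X[6] = -6-2i
X[7] = -3.4142-2.0000i

X = [-2, -3.4142+2.0000i, -6+2i, -0.5858-2.0000i, 6, -0.5858+2.0000i, -6-2i, -3.4142-2.0000i]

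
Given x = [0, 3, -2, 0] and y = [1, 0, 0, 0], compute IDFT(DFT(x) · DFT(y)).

(x ⊛ y)[n] = Σ(m=0 to 3) x[m] · y[(n-m) mod 4]

Computing each output sample:
(x ⊛ y)[0] = 0
(x ⊛ y)[1] = 3
(x ⊛ y)[2] = -2
(x ⊛ y)[3] = 0

x ⊛ y = [0, 3, -2, 0]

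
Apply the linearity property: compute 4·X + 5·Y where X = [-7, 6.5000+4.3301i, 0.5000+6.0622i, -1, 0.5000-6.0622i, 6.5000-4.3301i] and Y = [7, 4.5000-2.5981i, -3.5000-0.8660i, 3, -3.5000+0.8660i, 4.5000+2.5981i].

By linearity: DFT(4x + 5y) = 4·DFT(x) + 5·DFT(y)
= 4·[-7, 6.5000+4.3301i, 0.5000+6.0622i, -1, 0.5000-6.0622i, 6.5000-4.3301i] + 5·[7, 4.5000-2.5981i, -3.5000-0.8660i, 3, -3.5000+0.8660i, 4.5000+2.5981i]

Computing element-wise:
Z[0] = 4·(-7) + 5·(7) = 7
Z[1] = 4·(6.5000+4.3301i) + 5·(4.5000-2.5981i) = 48.5000+4.3299i
Z[2] = 4·(0.5000+6.0622i) + 5·(-3.5000-0.8660i) = -15.5000+19.9188i
Z[3] = 4·(-1) + 5·(3) = 11
Z[4] = 4·(0.5000-6.0622i) + 5·(-3.5000+0.8660i) = -15.5000-19.9188i
Z[5] = 4·(6.5000-4.3301i) + 5·(4.5000+2.5981i) = 48.5000-4.3299i

DFT(4x + 5y) = 4·X + 5·Y = [7, 48.5000+4.3299i, -15.5000+19.9188i, 11, -15.5000-19.9188i, 48.5000-4.3299i]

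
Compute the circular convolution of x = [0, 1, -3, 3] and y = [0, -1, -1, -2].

(x ⊛ y)[n] = Σ(m=0 to 3) x[m] · y[(n-m) mod 4]

Computing each output sample:
(x ⊛ y)[0] = -2
(x ⊛ y)[1] = 3
(x ⊛ y)[2] = -7
(x ⊛ y)[3] = 2

x ⊛ y = [-2, 3, -7, 2]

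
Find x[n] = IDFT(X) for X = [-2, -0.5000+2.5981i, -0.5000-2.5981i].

x[n] = (1/3) Σ(k=0 to 2) X[k] · e^(2πikn/3)

Computing each x[n]:
x[0] = -1
x[1] = -2
x[2] = 1

x = [-1, -2, 1]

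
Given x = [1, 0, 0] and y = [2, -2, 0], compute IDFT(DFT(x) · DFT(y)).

(x ⊛ y)[n] = Σ(m=0 to 2) x[m] · y[(n-m) mod 3]

Computing each output sample:
(x ⊛ y)[0] = 2
(x ⊛ y)[1] = -2
(x ⊛ y)[2] = 0

x ⊛ y = [2, -2, 0]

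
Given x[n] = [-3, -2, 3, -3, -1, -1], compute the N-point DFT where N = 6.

X[k] = Σ(n=0 to 5) x[n] · ω_6^(nk)
where ω_6 = e^(-2πi/6)

Computing each X[k]:
X[0] = -7
X[1] = -2.5000-2.5981i
X[2] = -5.5000+4.3301i
X[3] = 5
X[4] = -5.5000-4.3301i
X[5] = -2.5000+2.5981i

X = [-7, -2.5000-2.5981i, -5.5000+4.3301i, 5, -5.5000-4.3301i, -2.5000+2.5981i]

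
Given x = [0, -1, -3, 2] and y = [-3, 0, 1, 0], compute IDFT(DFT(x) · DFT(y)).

(x ⊛ y)[n] = Σ(m=0 to 3) x[m] · y[(n-m) mod 4]

Computing each output sample:
(x ⊛ y)[0] = -3
(x ⊛ y)[1] = 5
(x ⊛ y)[2] = 9
(x ⊛ y)[3] = -7

x ⊛ y = [-3, 5, 9, -7]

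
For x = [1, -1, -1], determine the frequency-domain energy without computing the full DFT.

Parseval: Σ|x[n]|² = (1/N)Σ|X[k]|², so Σ|X[k]|² = N·Σ|x[n]|² = 3·3.0000

Σ|X[k]|² = N·Σ|x[n]|² = 3·3.0000 = 9.0000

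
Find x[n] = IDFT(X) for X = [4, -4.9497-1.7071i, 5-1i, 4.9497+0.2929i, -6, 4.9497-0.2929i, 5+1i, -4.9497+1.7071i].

x[n] = (1/8) Σ(k=0 to 7) X[k] · e^(2πikn/8)

Computing each x[n]:
x[0] = 1
x[1] = 0
x[2] = -1
x[3] = 3
x[4] = 1
x[5] = 3
x[6] = -2
x[7] = -1

x = [1, 0, -1, 3, 1, 3, -2, -1]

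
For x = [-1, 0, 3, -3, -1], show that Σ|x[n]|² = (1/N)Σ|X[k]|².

Time domain:
Σ|x[n]|² = |-1|² + |0|² + |3|² + |-3|² + |-1|² = 20.0000

Frequency domain:
(1/5)Σ|X[k]|² = (1/5)(|-2|² + |-1.3090-4.4778i|² + |-0.1910+5.1186i|² + |-0.1910-5.1186i|² + |-1.3090+4.4778i|²) = (1/5)·100.0000 = 20.0000

Both sides agree, confirming Parseval's theorem.

Σ|x[n]|² = (1/N)Σ|X[k]|² = 20.0000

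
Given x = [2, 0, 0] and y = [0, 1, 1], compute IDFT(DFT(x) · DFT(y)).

(x ⊛ y)[n] = Σ(m=0 to 2) x[m] · y[(n-m) mod 3]

Computing each output sample:
(x ⊛ y)[0] = 0
(x ⊛ y)[1] = 2
(x ⊛ y)[2] = 2

x ⊛ y = [0, 2, 2]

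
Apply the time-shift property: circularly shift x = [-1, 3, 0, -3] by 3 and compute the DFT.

Time shift by 3: X_shifted[k] = ω_4^(3k) · X[k]
Shifted x = [3, 0, -3, -1]

DFT(x[n-3]) = [-1, 6-1i, 1, 6+1i]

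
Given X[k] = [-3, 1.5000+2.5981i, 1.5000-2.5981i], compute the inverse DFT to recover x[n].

x[n] = (1/3) Σ(k=0 to 2) X[k] · e^(2πikn/3)

Computing each x[n]:
x[0] = 0
x[1] = -3
x[2] = 0

x = [0, -3, 0]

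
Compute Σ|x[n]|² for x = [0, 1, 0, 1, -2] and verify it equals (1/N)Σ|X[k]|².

Time domain:
Σ|x[n]|² = |0|² + |1|² + |0|² + |1|² + |-2|² = 6.0000

Frequency domain:
(1/5)Σ|X[k]|² = (1/5)(|0|² + |-1.1180-2.2654i|² + |1.1180-2.7144i|² + |1.1180+2.7144i|² + |-1.1180+2.2654i|²) = (1/5)·30.0000 = 6.0000

Both sides agree, confirming Parseval's theorem.

Σ|x[n]|² = (1/N)Σ|X[k]|² = 6.0000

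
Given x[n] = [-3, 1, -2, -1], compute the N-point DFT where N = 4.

X[k] = Σ(n=0 to 3) x[n] · ω_4^(nk)
where ω_4 = e^(-2πi/4)

Computing each X[k]:
X[0] = -5
X[1] = -1-2i
X[2] = -5
X[3] = -1+2i

X = [-5, -1-2i, -5, -1+2i]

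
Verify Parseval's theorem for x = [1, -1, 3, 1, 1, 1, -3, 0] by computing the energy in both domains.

Time domain:
Σ|x[n]|² = |1|² + |-1|² + |3|² + |1|² + |1|² + |1|² + |-3|² + |0|² = 23.0000

Frequency domain:
(1/8)Σ|X[k]|² = (1/8)(|3|² + |-2.1213-5.2929i|² + |2+1i|² + |2.1213+6.7071i|² + |1|² + |2.1213-6.7071i|² + |2-1i|² + |-2.1213+5.2929i|²) = (1/8)·184.0000 = 23.0000

Both sides agree, confirming Parseval's theorem.

Σ|x[n]|² = (1/N)Σ|X[k]|² = 23.0000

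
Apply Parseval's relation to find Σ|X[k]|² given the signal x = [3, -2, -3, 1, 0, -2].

Parseval: Σ|x[n]|² = (1/N)Σ|X[k]|², so Σ|X[k]|² = N·Σ|x[n]|² = 6·27.0000

Σ|X[k]|² = N·Σ|x[n]|² = 6·27.0000 = 162.0000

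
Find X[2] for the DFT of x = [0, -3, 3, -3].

X[2] = Σ(n=0 to 3) x[n] · ω_4^(2n) where ω_4 = e^(-2πi/4)
= (0)·ω_4^0 + (-3)·ω_4^2 + (3)·ω_4^4 + (-3)·ω_4^6

X[2] = 9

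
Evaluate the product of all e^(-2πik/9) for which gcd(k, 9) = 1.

The primitive 9th roots of unity are ω_9^k for k coprime to 9: k ∈ {1, 2, 4, 5, 7, 8}
Their product equals the constant term of the cyclotomic polynomial Φ_9(x) up to sign.
For n ≥ 3, the product of all primitive nth roots of unity is 1. (For n=1 it is 1; for n=2 it is -1.)

1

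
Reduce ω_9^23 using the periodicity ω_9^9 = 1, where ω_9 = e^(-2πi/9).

Since ω_9^9 = 1, powers reduce modulo 9.
23 mod 9 = 5
So ω_9^23 = ω_9^5 = e^(-2πi·5/9)

ω_9^23 = ω_9^5 = -0.9397+0.3420i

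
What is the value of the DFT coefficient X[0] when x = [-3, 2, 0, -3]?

X[0] = Σ(n=0 to 3) x[n] · ω_4^0 = Σ x[n]
= (-3) + (2) + (0) + (-3)

X[0] = -4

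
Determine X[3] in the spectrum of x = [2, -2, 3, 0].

X[3] = Σ(n=0 to 3) x[n] · ω_4^(3n) where ω_4 = e^(-2πi/4)
= (2)·ω_4^0 + (-2)·ω_4^3 + (3)·ω_4^6 + (0)·ω_4^9

X[3] = -1-2i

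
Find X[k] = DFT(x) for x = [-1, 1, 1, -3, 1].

X[k] = Σ(n=0 to 4) x[n] · ω_5^(nk)
where ω_5 = e^(-2πi/5)

Computing each X[k]:
X[0] = -1
X[1] = 1.2361-2.3511i
X[2] = -3.2361+3.8042i
X[3] = -3.2361-3.8042i
X[4] = 1.2361+2.3511i

X = [-1, 1.2361-2.3511i, -3.2361+3.8042i, -3.2361-3.8042i, 1.2361+2.3511i]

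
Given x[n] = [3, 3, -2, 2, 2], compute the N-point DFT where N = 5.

X[k] = Σ(n=0 to 4) x[n] · ω_5^(nk)
where ω_5 = e^(-2πi/5)

Computing each X[k]:
X[0] = 8
X[1] = 4.5451+1.4001i
X[2] = -1.0451-4.3920i
X[3] = -1.0451+4.3920i
X[4] = 4.5451-1.4001i

X = [8, 4.5451+1.4001i, -1.0451-4.3920i, -1.0451+4.3920i, 4.5451-1.4001i]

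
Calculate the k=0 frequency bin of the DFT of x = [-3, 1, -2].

X[0] = Σ(n=0 to 2) x[n] · ω_3^0 = Σ x[n]
= (-3) + (1) + (-2)

X[0] = -4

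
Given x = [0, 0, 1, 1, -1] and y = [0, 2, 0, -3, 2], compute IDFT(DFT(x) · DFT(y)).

(x ⊛ y)[n] = Σ(m=0 to 4) x[m] · y[(n-m) mod 5]

Computing each output sample:
(x ⊛ y)[0] = -5
(x ⊛ y)[1] = -1
(x ⊛ y)[2] = 5
(x ⊛ y)[3] = 0
(x ⊛ y)[4] = 2

x ⊛ y = [-5, -1, 5, 0, 2]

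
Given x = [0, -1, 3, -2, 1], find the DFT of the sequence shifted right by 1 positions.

Time shift by 1: X_shifted[k] = ω_5^(1k) · X[k]
Shifted x = [1, 0, -1, 3, -2]

DFT(x[n-1]) = [1, -1.2361+0.4490i, 3.2361-4.9798i, 3.2361+4.9798i, -1.2361-0.4490i]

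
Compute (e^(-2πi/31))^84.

Since ω_31^31 = 1, powers reduce modulo 31.
84 mod 31 = 22
So ω_31^84 = ω_31^22 = e^(-2πi·22/31)

ω_31^84 = ω_31^22 = -0.2507+0.9681i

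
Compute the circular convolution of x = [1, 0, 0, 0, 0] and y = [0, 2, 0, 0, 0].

(x ⊛ y)[n] = Σ(m=0 to 4) x[m] · y[(n-m) mod 5]

Computing each output sample:
(x ⊛ y)[0] = 0
(x ⊛ y)[1] = 2
(x ⊛ y)[2] = 0
(x ⊛ y)[3] = 0
(x ⊛ y)[4] = 0

x ⊛ y = [0, 2, 0, 0, 0]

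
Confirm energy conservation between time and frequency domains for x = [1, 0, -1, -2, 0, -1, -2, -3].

Time domain:
Σ|x[n]|² = |1|² + |0|² + |-1|² + |-2|² + |0|² + |-1|² + |-2|² + |-3|² = 20.0000

Frequency domain:
(1/8)Σ|X[k]|² = (1/8)(|-8|² + |1.0000-2.4142i|² + |4-4i|² + |1.0000-0.4142i|² + |4|² + |1.0000+0.4142i|² + |4+4i|² + |1.0000+2.4142i|²) = (1/8)·160.0000 = 20.0000

Both sides agree, confirming Parseval's theorem.

Σ|x[n]|² = (1/N)Σ|X[k]|² = 20.0000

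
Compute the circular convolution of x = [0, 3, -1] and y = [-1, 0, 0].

(x ⊛ y)[n] = Σ(m=0 to 2) x[m] · y[(n-m) mod 3]

Computing each output sample:
(x ⊛ y)[0] = 0
(x ⊛ y)[1] = -3
(x ⊛ y)[2] = 1

x ⊛ y = [0, -3, 1]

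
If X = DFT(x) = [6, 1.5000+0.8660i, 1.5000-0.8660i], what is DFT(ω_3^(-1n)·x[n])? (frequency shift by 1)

Modulation property: DFT(ω_3^(-1n)·x[n]) = X[(k-1) mod 3], so circularly shift X by 1 positions.

X[k-1] = [1.5000-0.8660i, 6, 1.5000+0.8660i]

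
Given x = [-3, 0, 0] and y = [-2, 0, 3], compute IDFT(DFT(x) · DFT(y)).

(x ⊛ y)[n] = Σ(m=0 to 2) x[m] · y[(n-m) mod 3]

Computing each output sample:
(x ⊛ y)[0] = 6
(x ⊛ y)[1] = 0
(x ⊛ y)[2] = -9

x ⊛ y = [6, 0, -9]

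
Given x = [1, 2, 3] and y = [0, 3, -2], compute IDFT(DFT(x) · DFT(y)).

(x ⊛ y)[n] = Σ(m=0 to 2) x[m] · y[(n-m) mod 3]

Computing each output sample:
(x ⊛ y)[0] = 5
(x ⊛ y)[1] = -3
(x ⊛ y)[2] = 4

x ⊛ y = [5, -3, 4]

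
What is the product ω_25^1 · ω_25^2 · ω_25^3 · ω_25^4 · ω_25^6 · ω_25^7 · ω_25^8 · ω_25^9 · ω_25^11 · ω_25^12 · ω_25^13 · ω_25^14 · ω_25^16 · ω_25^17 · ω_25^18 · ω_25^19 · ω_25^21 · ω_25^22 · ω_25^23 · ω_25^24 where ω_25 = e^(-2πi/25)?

The primitive 25th roots of unity are ω_25^k for k coprime to 25: k ∈ {1, 2, 3, 4, 6, 7, 8, 9, 11, 12, 13, 14, 16, 17, 18, 19, 21, 22, 23, 24}
Their product equals the constant term of the cyclotomic polynomial Φ_25(x) up to sign.
For n ≥ 3, the product of all primitive nth roots of unity is 1. (For n=1 it is 1; for n=2 it is -1.)

1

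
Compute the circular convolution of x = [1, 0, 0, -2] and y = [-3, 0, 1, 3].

(x ⊛ y)[n] = Σ(m=0 to 3) x[m] · y[(n-m) mod 4]

Computing each output sample:
(x ⊛ y)[0] = -3
(x ⊛ y)[1] = -2
(x ⊛ y)[2] = -5
(x ⊛ y)[3] = 9

x ⊛ y = [-3, -2, -5, 9]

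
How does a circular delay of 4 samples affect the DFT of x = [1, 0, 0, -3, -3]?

Time shift by 4: X_shifted[k] = ω_5^(4k) · X[k]
Shifted x = [0, 0, -3, -3, 1]

DFT(x[n-4]) = [-5, 5.1631+0.9511i, -2.6631+0.5878i, -2.6631-0.5878i, 5.1631-0.9511i]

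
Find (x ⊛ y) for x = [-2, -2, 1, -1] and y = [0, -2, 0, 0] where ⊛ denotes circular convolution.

(x ⊛ y)[n] = Σ(m=0 to 3) x[m] · y[(n-m) mod 4]

Computing each output sample:
(x ⊛ y)[0] = 2
(x ⊛ y)[1] = 4
(x ⊛ y)[2] = 4
(x ⊛ y)[3] = -2

x ⊛ y = [2, 4, 4, -2]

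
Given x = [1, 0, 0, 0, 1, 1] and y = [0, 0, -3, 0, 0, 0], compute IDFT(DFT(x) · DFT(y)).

(x ⊛ y)[n] = Σ(m=0 to 5) x[m] · y[(n-m) mod 6]

Computing each output sample:
(x ⊛ y)[0] = -3
(x ⊛ y)[1] = -3
(x ⊛ y)[2] = -3
(x ⊛ y)[3] = 0
(x ⊛ y)[4] = 0
(x ⊛ y)[5] = 0

x ⊛ y = [-3, -3, -3, 0, 0, 0]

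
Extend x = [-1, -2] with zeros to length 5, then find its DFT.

Original 2-point DFT: [-3, 1]
Zero-padded 5-point DFT provides frequency interpolation.

DFT_5([x, 0, ...]) = [-3, -1.6180+1.9021i, 0.6180+1.1756i, 0.6180-1.1756i, -1.6180-1.9021i]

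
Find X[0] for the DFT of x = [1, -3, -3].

X[0] = Σ(n=0 to 2) x[n] · ω_3^0 = Σ x[n]
= (1) + (-3) + (-3)

X[0] = -5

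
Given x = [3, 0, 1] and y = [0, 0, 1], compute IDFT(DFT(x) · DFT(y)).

(x ⊛ y)[n] = Σ(m=0 to 2) x[m] · y[(n-m) mod 3]

Computing each output sample:
(x ⊛ y)[0] = 0
(x ⊛ y)[1] = 1
(x ⊛ y)[2] = 3

x ⊛ y = [0, 1, 3]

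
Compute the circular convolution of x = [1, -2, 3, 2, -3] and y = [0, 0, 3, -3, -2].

(x ⊛ y)[n] = Σ(m=0 to 4) x[m] · y[(n-m) mod 5]

Computing each output sample:
(x ⊛ y)[0] = 1
(x ⊛ y)[1] = -21
(x ⊛ y)[2] = 8
(x ⊛ y)[3] = -3
(x ⊛ y)[4] = 13

x ⊛ y = [1, -21, 8, -3, 13]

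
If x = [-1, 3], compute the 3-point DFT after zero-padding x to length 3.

Original 2-point DFT: [2, -4]
Zero-padded 3-point DFT provides frequency interpolation.

DFT_3([x, 0, ...]) = [2, -2.5000-2.5981i, -2.5000+2.5981i]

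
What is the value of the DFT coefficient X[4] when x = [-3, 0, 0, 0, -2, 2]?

X[4] = Σ(n=0 to 5) x[n] · ω_6^(4n) where ω_6 = e^(-2πi/6)
= (-3)·ω_6^0 + (0)·ω_6^4 + (0)·ω_6^8 + (0)·ω_6^12 + (-2)·ω_6^16 + (2)·ω_6^20

X[4] = -3.0000-3.4641i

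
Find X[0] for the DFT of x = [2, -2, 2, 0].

X[0] = Σ(n=0 to 3) x[n] · ω_4^0 = Σ x[n]
= (2) + (-2) + (2) + (0)

X[0] = 2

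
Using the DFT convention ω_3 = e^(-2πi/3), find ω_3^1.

ω_3^1 = e^(-2πi·1/3)
= cos(-2π·1/3) + i·sin(-2π·1/3)
= cos(-2π/3) + i·sin(-2π/3)

ω_3^1 = cos(-2π/3) + i·sin(-2π/3) = -0.5000-0.8660i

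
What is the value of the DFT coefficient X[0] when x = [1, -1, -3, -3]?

X[0] = Σ(n=0 to 3) x[n] · ω_4^0 = Σ x[n]
= (1) + (-1) + (-3) + (-3)

X[0] = -6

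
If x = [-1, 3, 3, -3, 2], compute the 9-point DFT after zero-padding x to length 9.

Original 5-point DFT: [4, 0.5451-4.4778i, -5.0451+5.1186i, -5.0451-5.1186i, 0.5451+4.4778i]
Zero-padded 9-point DFT provides frequency interpolation.

DFT_9([x, 0, ...]) = [4, 1.4397-2.9688i, -0.2660-5.2930i, -8.0000-1.7321i, 0.3264+5.4700i, 0.3264-5.4700i, -8.0000+1.7321i, -0.2660+5.2930i, 1.4397+2.9688i]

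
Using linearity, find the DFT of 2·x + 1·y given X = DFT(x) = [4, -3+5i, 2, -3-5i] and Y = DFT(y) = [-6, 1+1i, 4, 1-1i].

By linearity: DFT(2x + 1y) = 2·DFT(x) + 1·DFT(y)
= 2·[4, -3+5i, 2, -3-5i] + 1·[-6, 1+1i, 4, 1-1i]

Computing element-wise:
Z[0] = 2·(4) + 1·(-6) = 2
Z[1] = 2·(-3+5i) + 1·(1+1i) = -5+11i
Z[2] = 2·(2) + 1·(4) = 8
Z[3] = 2·(-3-5i) + 1·(1-1i) = -5-11i

DFT(2x + 1y) = 2·X + 1·Y = [2, -5+11i, 8, -5-11i]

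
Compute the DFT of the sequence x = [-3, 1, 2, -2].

X[k] = Σ(n=0 to 3) x[n] · ω_4^(nk)
where ω_4 = e^(-2πi/4)

Computing each X[k]:
X[0] = -2
X[1] = -5-3i
X[2] = 0
X[3] = -5+3i

X = [-2, -5-3i, 0, -5+3i]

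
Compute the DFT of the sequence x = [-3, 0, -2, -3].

X[k] = Σ(n=0 to 3) x[n] · ω_4^(nk)
where ω_4 = e^(-2πi/4)

Computing each X[k]:
X[0] = -8
X[1] = -1-3i
X[2] = -2
X[3] = -1+3i

X = [-8, -1-3i, -2, -1+3i]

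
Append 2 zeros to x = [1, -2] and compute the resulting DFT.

Original 2-point DFT: [-1, 3]
Zero-padded 4-point DFT provides frequency interpolation.

DFT_4([x, 0, ...]) = [-1, 1+2i, 3, 1-2i]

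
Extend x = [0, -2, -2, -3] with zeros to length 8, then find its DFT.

Original 4-point DFT: [-7, 2-1i, 3, 2+1i]
Zero-padded 8-point DFT provides frequency interpolation.

DFT_8([x, 0, ...]) = [-7, 0.7071+5.5355i, 2-1i, -0.7071+1.5355i, 3, -0.7071-1.5355i, 2+1i, 0.7071-5.5355i]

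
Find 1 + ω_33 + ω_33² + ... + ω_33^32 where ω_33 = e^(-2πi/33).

Sum of all nth roots of unity equals 0 for n > 1 (geometric series with r ≠ 1).

0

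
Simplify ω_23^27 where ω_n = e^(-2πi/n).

Since ω_23^23 = 1, powers reduce modulo 23.
27 mod 23 = 4
So ω_23^27 = ω_23^4 = e^(-2πi·4/23)

ω_23^27 = ω_23^4 = 0.4601-0.8879i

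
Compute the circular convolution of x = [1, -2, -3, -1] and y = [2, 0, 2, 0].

(x ⊛ y)[n] = Σ(m=0 to 3) x[m] · y[(n-m) mod 4]

Computing each output sample:
(x ⊛ y)[0] = -4
(x ⊛ y)[1] = -6
(x ⊛ y)[2] = -4
(x ⊛ y)[3] = -6

x ⊛ y = [-4, -6, -4, -6]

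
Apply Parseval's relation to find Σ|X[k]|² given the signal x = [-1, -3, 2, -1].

Parseval: Σ|x[n]|² = (1/N)Σ|X[k]|², so Σ|X[k]|² = N·Σ|x[n]|² = 4·15.0000

Σ|X[k]|² = N·Σ|x[n]|² = 4·15.0000 = 60.0000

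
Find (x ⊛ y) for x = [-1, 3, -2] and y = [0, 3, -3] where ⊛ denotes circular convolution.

(x ⊛ y)[n] = Σ(m=0 to 2) x[m] · y[(n-m) mod 3]

Computing each output sample:
(x ⊛ y)[0] = -15
(x ⊛ y)[1] = 3
(x ⊛ y)[2] = 12

x ⊛ y = [-15, 3, 12]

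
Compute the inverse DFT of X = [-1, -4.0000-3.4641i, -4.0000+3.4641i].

x[n] = (1/3) Σ(k=0 to 2) X[k] · e^(2πikn/3)

Computing each x[n]:
x[0] = -3
x[1] = 3
x[2] = -1

x = [-3, 3, -1]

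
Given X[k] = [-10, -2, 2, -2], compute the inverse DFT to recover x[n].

x[n] = (1/4) Σ(k=0 to 3) X[k] · e^(2πikn/4)

Computing each x[n]:
x[0] = -3
x[1] = -3
x[2] = -1
x[3] = -3

x = [-3, -3, -1, -3]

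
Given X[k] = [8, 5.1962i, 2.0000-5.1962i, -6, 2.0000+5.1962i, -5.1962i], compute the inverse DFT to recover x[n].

x[n] = (1/6) Σ(k=0 to 5) X[k] · e^(2πikn/6)

Computing each x[n]:
x[0] = 1
x[1] = 2
x[2] = -3
x[3] = 3
x[4] = 3
x[5] = 2

x = [1, 2, -3, 3, 3, 2]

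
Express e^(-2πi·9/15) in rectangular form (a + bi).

ω_15^9 = e^(-2πi·9/15)
= cos(-2π·9/15) + i·sin(-2π·9/15)
= cos(-18π/15) + i·sin(-18π/15)

ω_15^9 = cos(-18π/15) + i·sin(-18π/15) = -0.8090+0.5878i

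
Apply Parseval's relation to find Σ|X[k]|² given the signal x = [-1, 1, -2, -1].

Parseval: Σ|x[n]|² = (1/N)Σ|X[k]|², so Σ|X[k]|² = N·Σ|x[n]|² = 4·7.0000

Σ|X[k]|² = N·Σ|x[n]|² = 4·7.0000 = 28.0000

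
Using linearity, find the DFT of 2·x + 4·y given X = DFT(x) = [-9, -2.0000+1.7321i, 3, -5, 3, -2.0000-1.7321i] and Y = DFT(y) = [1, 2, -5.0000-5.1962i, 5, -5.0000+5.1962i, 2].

By linearity: DFT(2x + 4y) = 2·DFT(x) + 4·DFT(y)
= 2·[-9, -2.0000+1.7321i, 3, -5, 3, -2.0000-1.7321i] + 4·[1, 2, -5.0000-5.1962i, 5, -5.0000+5.1962i, 2]

Computing element-wise:
Z[0] = 2·(-9) + 4·(1) = -14
Z[1] = 2·(-2.0000+1.7321i) + 4·(2) = 4.0000+3.4642i
Z[2] = 2·(3) + 4·(-5.0000-5.1962i) = -14.0000-20.7848i
Z[3] = 2·(-5) + 4·(5) = 10
Z[4] = 2·(3) + 4·(-5.0000+5.1962i) = -14.0000+20.7848i
Z[5] = 2·(-2.0000-1.7321i) + 4·(2) = 4.0000-3.4642i

DFT(2x + 4y) = 2·X + 4·Y = [-14, 4.0000+3.4642i, -14.0000-20.7848i, 10, -14.0000+20.7848i, 4.0000-3.4642i]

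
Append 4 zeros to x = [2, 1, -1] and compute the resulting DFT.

Original 3-point DFT: [2, 2.0000-1.7321i, 2.0000+1.7321i]
Zero-padded 7-point DFT provides frequency interpolation.

DFT_7([x, 0, ...]) = [2, 2.8460+0.1931i, 2.6784-1.4088i, 0.4755-1.2157i, 0.4755+1.2157i, 2.6784+1.4088i, 2.8460-0.1931i]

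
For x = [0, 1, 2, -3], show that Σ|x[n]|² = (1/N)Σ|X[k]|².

Time domain:
Σ|x[n]|² = |0|² + |1|² + |2|² + |-3|² = 14.0000

Frequency domain:
(1/4)Σ|X[k]|² = (1/4)(|0|² + |-2-4i|² + |4|² + |-2+4i|²) = (1/4)·56.0000 = 14.0000

Both sides agree, confirming Parseval's theorem.

Σ|x[n]|² = (1/N)Σ|X[k]|² = 14.0000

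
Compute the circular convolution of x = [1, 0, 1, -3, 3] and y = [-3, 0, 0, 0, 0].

(x ⊛ y)[n] = Σ(m=0 to 4) x[m] · y[(n-m) mod 5]

Computing each output sample:
(x ⊛ y)[0] = -3
(x ⊛ y)[1] = 0
(x ⊛ y)[2] = -3
(x ⊛ y)[3] = 9
(x ⊛ y)[4] = -9

x ⊛ y = [-3, 0, -3, 9, -9]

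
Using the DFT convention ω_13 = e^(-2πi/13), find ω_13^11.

ω_13^11 = e^(-2πi·11/13)
= cos(-2π·11/13) + i·sin(-2π·11/13)
= cos(-22π/13) + i·sin(-22π/13)

ω_13^11 = cos(-22π/13) + i·sin(-22π/13) = 0.5681+0.8230i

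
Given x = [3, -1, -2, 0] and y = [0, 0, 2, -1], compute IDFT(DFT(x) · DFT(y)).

(x ⊛ y)[n] = Σ(m=0 to 3) x[m] · y[(n-m) mod 4]

Computing each output sample:
(x ⊛ y)[0] = -3
(x ⊛ y)[1] = 2
(x ⊛ y)[2] = 6
(x ⊛ y)[3] = -5

x ⊛ y = [-3, 2, 6, -5]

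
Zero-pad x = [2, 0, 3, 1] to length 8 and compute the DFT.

Original 4-point DFT: [6, -1+1i, 4, -1-1i]
Zero-padded 8-point DFT provides frequency interpolation.

DFT_8([x, 0, ...]) = [6, 1.2929-3.7071i, -1+1i, 2.7071+2.2929i, 4, 2.7071-2.2929i, -1-1i, 1.2929+3.7071i]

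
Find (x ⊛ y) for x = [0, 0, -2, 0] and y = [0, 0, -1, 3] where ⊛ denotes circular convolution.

(x ⊛ y)[n] = Σ(m=0 to 3) x[m] · y[(n-m) mod 4]

Computing each output sample:
(x ⊛ y)[0] = 2
(x ⊛ y)[1] = -6
(x ⊛ y)[2] = 0
(x ⊛ y)[3] = 0

x ⊛ y = [2, -6, 0, 0]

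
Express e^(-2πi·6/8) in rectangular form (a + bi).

ω_8^6 = e^(-2πi·6/8)
= cos(-2π·6/8) + i·sin(-2π·6/8)
= cos(-12π/8) + i·sin(-12π/8)

ω_8^6 = cos(-12π/8) + i·sin(-12π/8) = 1i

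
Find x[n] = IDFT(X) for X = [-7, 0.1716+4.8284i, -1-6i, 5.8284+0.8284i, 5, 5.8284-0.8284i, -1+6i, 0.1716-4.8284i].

x[n] = (1/8) Σ(k=0 to 7) X[k] · e^(2πikn/8)

Computing each x[n]:
x[0] = 1
x[1] = -2
x[2] = -1
x[3] = -3
x[4] = -2
x[5] = 2
x[6] = 1
x[7] = -3

x = [1, -2, -1, -3, -2, 2, 1, -3]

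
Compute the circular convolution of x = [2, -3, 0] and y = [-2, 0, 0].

(x ⊛ y)[n] = Σ(m=0 to 2) x[m] · y[(n-m) mod 3]

Computing each output sample:
(x ⊛ y)[0] = -4
(x ⊛ y)[1] = 6
(x ⊛ y)[2] = 0

x ⊛ y = [-4, 6, 0]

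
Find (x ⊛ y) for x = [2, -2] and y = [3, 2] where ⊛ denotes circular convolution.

(x ⊛ y)[n] = Σ(m=0 to 1) x[m] · y[(n-m) mod 2]

Computing each output sample:
(x ⊛ y)[0] = 2
(x ⊛ y)[1] = -2

x ⊛ y = [2, -2]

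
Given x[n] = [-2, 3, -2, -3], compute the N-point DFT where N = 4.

X[k] = Σ(n=0 to 3) x[n] · ω_4^(nk)
where ω_4 = e^(-2πi/4)

Computing each X[k]:
X[0] = -4
X[1] = -6i
X[2] = -4
X[3] = 6i

X = [-4, -6i, -4, 6i]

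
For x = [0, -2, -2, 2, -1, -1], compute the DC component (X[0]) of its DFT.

X[0] = Σ(n=0 to 5) x[n] · ω_6^0 = Σ x[n]
= (0) + (-2) + (-2) + (2) + (-1) + (-1)

X[0] = -4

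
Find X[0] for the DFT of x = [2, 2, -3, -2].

X[0] = Σ(n=0 to 3) x[n] · ω_4^0 = Σ x[n]
= (2) + (2) + (-3) + (-2)

X[0] = -1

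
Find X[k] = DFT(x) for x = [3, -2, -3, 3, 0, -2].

X[k] = Σ(n=0 to 5) x[n] · ω_6^(nk)
where ω_6 = e^(-2πi/6)

Computing each X[k]:
X[0] = -1
X[1] = -0.5000+2.5981i
X[2] = 9.5000-2.5981i
X[3] = 1
X[4] = 9.5000+2.5981i
X[5] = -0.5000-2.5981i

X = [-1, -0.5000+2.5981i, 9.5000-2.5981i, 1, 9.5000+2.5981i, -0.5000-2.5981i]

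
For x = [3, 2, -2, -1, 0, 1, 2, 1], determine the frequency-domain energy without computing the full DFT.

Parseval: Σ|x[n]|² = (1/N)Σ|X[k]|², so Σ|X[k]|² = N·Σ|x[n]|² = 8·24.0000

Σ|X[k]|² = N·Σ|x[n]|² = 8·24.0000 = 192.0000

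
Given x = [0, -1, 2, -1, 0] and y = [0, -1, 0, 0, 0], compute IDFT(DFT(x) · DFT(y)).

(x ⊛ y)[n] = Σ(m=0 to 4) x[m] · y[(n-m) mod 5]

Computing each output sample:
(x ⊛ y)[0] = 0
(x ⊛ y)[1] = 0
(x ⊛ y)[2] = 1
(x ⊛ y)[3] = -2
(x ⊛ y)[4] = 1

x ⊛ y = [0, 0, 1, -2, 1]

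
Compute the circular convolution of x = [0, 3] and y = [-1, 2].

(x ⊛ y)[n] = Σ(m=0 to 1) x[m] · y[(n-m) mod 2]

Computing each output sample:
(x ⊛ y)[0] = 6
(x ⊛ y)[1] = -3

x ⊛ y = [6, -3]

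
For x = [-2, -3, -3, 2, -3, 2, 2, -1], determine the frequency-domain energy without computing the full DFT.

Parseval: Σ|x[n]|² = (1/N)Σ|X[k]|², so Σ|X[k]|² = N·Σ|x[n]|² = 8·44.0000

Σ|X[k]|² = N·Σ|x[n]|² = 8·44.0000 = 352.0000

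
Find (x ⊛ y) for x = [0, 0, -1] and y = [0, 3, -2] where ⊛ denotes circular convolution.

(x ⊛ y)[n] = Σ(m=0 to 2) x[m] · y[(n-m) mod 3]

Computing each output sample:
(x ⊛ y)[0] = -3
(x ⊛ y)[1] = 2
(x ⊛ y)[2] = 0

x ⊛ y = [-3, 2, 0]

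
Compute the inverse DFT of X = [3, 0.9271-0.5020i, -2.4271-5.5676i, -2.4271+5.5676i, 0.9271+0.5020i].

x[n] = (1/5) Σ(k=0 to 4) X[k] · e^(2πikn/5)

Computing each x[n]:
x[0] = 0
x[1] = 3
x[2] = -2
x[3] = 2
x[4] = 0

x = [0, 3, -2, 2, 0]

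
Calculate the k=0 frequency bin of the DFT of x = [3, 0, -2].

X[0] = Σ(n=0 to 2) x[n] · ω_3^0 = Σ x[n]
= (3) + (0) + (-2)

X[0] = 1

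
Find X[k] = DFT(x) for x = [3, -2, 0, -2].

X[k] = Σ(n=0 to 3) x[n] · ω_4^(nk)
where ω_4 = e^(-2πi/4)

Computing each X[k]:
X[0] = -1
X[1] = 3
X[2] = 7
X[3] = 3

X = [-1, 3, 7, 3]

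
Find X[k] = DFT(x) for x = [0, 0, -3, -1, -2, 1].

X[k] = Σ(n=0 to 5) x[n] · ω_6^(nk)
where ω_6 = e^(-2πi/6)

Computing each X[k]:
X[0] = -5
X[1] = 4.0000+1.7321i
X[2] = 1
X[3] = -5
X[4] = 1
X[5] = 4.0000-1.7321i

X = [-5, 4.0000+1.7321i, 1, -5, 1, 4.0000-1.7321i]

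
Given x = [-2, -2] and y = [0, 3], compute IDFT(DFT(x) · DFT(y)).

(x ⊛ y)[n] = Σ(m=0 to 1) x[m] · y[(n-m) mod 2]

Computing each output sample:
(x ⊛ y)[0] = -6
(x ⊛ y)[1] = -6

x ⊛ y = [-6, -6]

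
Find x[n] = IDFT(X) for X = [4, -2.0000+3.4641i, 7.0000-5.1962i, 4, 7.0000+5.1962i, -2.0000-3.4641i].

x[n] = (1/6) Σ(k=0 to 5) X[k] · e^(2πikn/6)

Computing each x[n]:
x[0] = 3
x[1] = -1
x[2] = -2
x[3] = 3
x[4] = 3
x[5] = -2

x = [3, -1, -2, 3, 3, -2]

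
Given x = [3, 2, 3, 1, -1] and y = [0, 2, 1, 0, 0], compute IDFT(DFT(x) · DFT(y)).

(x ⊛ y)[n] = Σ(m=0 to 4) x[m] · y[(n-m) mod 5]

Computing each output sample:
(x ⊛ y)[0] = -1
(x ⊛ y)[1] = 5
(x ⊛ y)[2] = 7
(x ⊛ y)[3] = 8
(x ⊛ y)[4] = 5

x ⊛ y = [-1, 5, 7, 8, 5]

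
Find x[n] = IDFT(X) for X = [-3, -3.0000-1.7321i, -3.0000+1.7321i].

x[n] = (1/3) Σ(k=0 to 2) X[k] · e^(2πikn/3)

Computing each x[n]:
x[0] = -3
x[1] = 1
x[2] = -1

x = [-3, 1, -1]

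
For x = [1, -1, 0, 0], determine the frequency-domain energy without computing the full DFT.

Parseval: Σ|x[n]|² = (1/N)Σ|X[k]|², so Σ|X[k]|² = N·Σ|x[n]|² = 4·2.0000

Σ|X[k]|² = N·Σ|x[n]|² = 4·2.0000 = 8.0000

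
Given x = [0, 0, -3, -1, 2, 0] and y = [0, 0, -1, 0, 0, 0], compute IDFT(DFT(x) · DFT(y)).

(x ⊛ y)[n] = Σ(m=0 to 5) x[m] · y[(n-m) mod 6]

Computing each output sample:
(x ⊛ y)[0] = -2
(x ⊛ y)[1] = 0
(x ⊛ y)[2] = 0
(x ⊛ y)[3] = 0
(x ⊛ y)[4] = 3
(x ⊛ y)[5] = 1

x ⊛ y = [-2, 0, 0, 0, 3, 1]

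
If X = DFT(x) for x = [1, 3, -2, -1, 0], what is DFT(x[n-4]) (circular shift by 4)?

Time shift by 4: X_shifted[k] = ω_5^(4k) · X[k]
Shifted x = [3, -2, -1, 0, 1]

DFT(x[n-4]) = [1, 3.5000+3.4410i, 3.5000+0.8123i, 3.5000-0.8123i, 3.5000-3.4410i]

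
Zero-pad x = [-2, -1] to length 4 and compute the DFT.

Original 2-point DFT: [-3, -1]
Zero-padded 4-point DFT provides frequency interpolation.

DFT_4([x, 0, ...]) = [-3, -2+1i, -1, -2-1i]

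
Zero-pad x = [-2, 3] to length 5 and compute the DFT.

Original 2-point DFT: [1, -5]
Zero-padded 5-point DFT provides frequency interpolation.

DFT_5([x, 0, ...]) = [1, -1.0729-2.8532i, -4.4271-1.7634i, -4.4271+1.7634i, -1.0729+2.8532i]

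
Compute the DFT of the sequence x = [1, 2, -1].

X[k] = Σ(n=0 to 2) x[n] · ω_3^(nk)
where ω_3 = e^(-2πi/3)

Computing each X[k]:
X[0] = 2
X[1] = 0.5000-2.5981i
X[2] = 0.5000+2.5981i

X = [2, 0.5000-2.5981i, 0.5000+2.5981i]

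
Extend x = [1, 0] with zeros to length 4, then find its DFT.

Original 2-point DFT: [1, 1]
Zero-padded 4-point DFT provides frequency interpolation.

DFT_4([x, 0, ...]) = [1, 1, 1, 1]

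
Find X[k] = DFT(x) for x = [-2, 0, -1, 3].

X[k] = Σ(n=0 to 3) x[n] · ω_4^(nk)
where ω_4 = e^(-2πi/4)

Computing each X[k]:
X[0] = 0
X[1] = -1+3i
X[2] = -6
X[3] = -1-3i

X = [0, -1+3i, -6, -1-3i]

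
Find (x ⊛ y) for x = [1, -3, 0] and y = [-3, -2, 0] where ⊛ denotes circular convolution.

(x ⊛ y)[n] = Σ(m=0 to 2) x[m] · y[(n-m) mod 3]

Computing each output sample:
(x ⊛ y)[0] = -3
(x ⊛ y)[1] = 7
(x ⊛ y)[2] = 6

x ⊛ y = [-3, 7, 6]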